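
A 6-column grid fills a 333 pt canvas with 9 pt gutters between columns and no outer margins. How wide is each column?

48 pt

6 columns + 5 gutters: 6c + 5·9 = 333.
6c = 333 − 45 = 288, so c = 48 pt.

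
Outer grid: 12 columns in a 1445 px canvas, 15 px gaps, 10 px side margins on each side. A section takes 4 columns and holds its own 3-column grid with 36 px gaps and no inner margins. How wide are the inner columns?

131 px

Inside the margins: 1445 − 20 = 1425 px.
1425 − 11·15 = 1260; ÷12 gives c = 105 px.
4 columns plus 3 gaps: 420 + 45 = 465 px.
465 − 2·36 = 393; ÷3 gives d = 131 px.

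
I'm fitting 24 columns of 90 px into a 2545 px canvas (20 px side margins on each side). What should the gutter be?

Inside the margins: 2545 − 40 = 2505 px.
Columns use 2160 px, leaving 345 px across 23 gutters = 15 px each.

15 px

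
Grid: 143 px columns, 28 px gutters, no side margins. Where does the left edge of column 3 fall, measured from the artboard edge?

342 px

Each column+gutter stride is 171 px; with no margin, 2 of them is 342 px.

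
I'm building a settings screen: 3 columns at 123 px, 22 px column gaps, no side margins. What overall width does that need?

413 px

Total width: 3·123 + 2·22 = 413 px.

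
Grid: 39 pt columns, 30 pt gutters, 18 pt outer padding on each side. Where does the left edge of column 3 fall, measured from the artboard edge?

Before column 3: the margin + 2 columns + 2 gutters.
Offset = 18 + 2·(39 + 30) = 18 + 138 = 156 pt.

156 pt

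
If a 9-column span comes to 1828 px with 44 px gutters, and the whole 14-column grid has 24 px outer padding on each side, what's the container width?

Subtracting 8 gutters of 44 leaves 1476 for 9 columns, so c = 164 px.
Container = 2·24 + 14·164 + 13·44 = 48 + 2296 + 572 = 2916 px.

2916 px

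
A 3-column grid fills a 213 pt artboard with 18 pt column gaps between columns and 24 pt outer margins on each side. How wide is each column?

Content width = 213 − 2·24 = 165 pt.
3c + 2·18 = 165 → 3c = 129 → c = 43 pt.

43 pt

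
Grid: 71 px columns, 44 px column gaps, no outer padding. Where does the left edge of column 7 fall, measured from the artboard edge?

Each column+gutter stride is 115 px; with no margin, 6 of them is 690 px.

690 px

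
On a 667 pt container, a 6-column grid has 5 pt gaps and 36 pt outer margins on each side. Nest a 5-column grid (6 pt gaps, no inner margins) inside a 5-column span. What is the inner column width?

Subtract both margins: 667 − 2·36 = 595 pt.
6c + 5·5 = 595 → 6c = 570 → c = 95 pt.
5 columns plus 4 gaps: 475 + 20 = 495 pt.
5d + 4·6 = 495 → 5d = 471 → d = 94.2 pt.

94.2 pt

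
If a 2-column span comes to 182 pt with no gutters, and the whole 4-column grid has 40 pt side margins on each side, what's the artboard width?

444 pt

2c = 182 → c = 91 pt.
Total width: 2·40 + 4·91 = 444 pt.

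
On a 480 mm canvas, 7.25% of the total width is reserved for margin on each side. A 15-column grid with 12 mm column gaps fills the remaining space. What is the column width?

Each margin = 7.25% of 480 = 34.8 mm; content = 480 − 2·34.8 = 410.4 mm.
410.4 − 14·12 = 242.4; ÷15 gives c = 16.16 mm.

16.16 mm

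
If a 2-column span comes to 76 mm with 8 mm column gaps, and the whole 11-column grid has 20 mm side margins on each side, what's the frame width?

494 mm

2 columns + 1 column gap: 2c + 1·8 = 76.
2c = 76 − 8 = 68, so c = 34 mm.
Total width: 2·20 + 11·34 + 10·8 = 494 mm.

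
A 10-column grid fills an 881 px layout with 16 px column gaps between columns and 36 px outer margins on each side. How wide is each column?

Subtract both margins: 881 − 2·36 = 809 px.
10 columns + 9 column gaps: 10c + 9·16 = 809.
10c = 809 − 144 = 665, so c = 66.5 px.

66.5 px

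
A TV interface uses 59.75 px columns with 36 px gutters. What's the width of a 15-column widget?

1400.25 px

Span of 15: 15·59.75 + 14·36 = 896.25 + 504 = 1400.25 px.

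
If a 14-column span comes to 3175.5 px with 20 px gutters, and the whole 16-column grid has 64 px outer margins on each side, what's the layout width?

3760 px

3175.5 − 13·20 = 2915.5; ÷14 gives c = 208.25 px.
Layout = 2·64 + 16·208.25 + 15·20 = 128 + 3332 + 300 = 3760 px.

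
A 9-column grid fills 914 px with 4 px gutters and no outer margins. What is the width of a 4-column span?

914 − 8·4 = 882; ÷9 gives c = 98 px.
4 columns plus 3 gutters: 392 + 12 = 404 px.

404 px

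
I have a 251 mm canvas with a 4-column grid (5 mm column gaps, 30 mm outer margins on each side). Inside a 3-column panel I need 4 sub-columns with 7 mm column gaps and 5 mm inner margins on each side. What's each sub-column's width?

27.75 mm

Outer content = 251 − 2·30 = 191 mm.
Subtracting 3 column gaps of 5 leaves 176 for 4 columns, so c = 44 mm.
3 columns plus 2 column gaps: 132 + 10 = 142 mm.
Inner content = 142 − 2·5 = 132 mm.
Subtracting 3 column gaps of 7 leaves 111 for 4 columns, so d = 27.75 mm.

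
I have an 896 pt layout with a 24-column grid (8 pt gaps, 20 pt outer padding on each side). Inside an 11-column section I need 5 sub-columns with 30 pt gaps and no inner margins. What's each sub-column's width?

53.6 pt

Inside the margins: 896 − 40 = 856 pt.
24c + 23·8 = 856 → 24c = 672 → c = 28 pt.
11 columns plus 10 gaps: 308 + 80 = 388 pt.
Subtracting 4 gaps of 30 leaves 268 for 5 columns, so d = 53.6 pt.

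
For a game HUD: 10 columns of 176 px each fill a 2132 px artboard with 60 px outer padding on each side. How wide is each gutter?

Content width = 2132 − 2·60 = 2012 px.
10 columns take 10·176 = 1760 px; remaining 252 splits into 9 gutters.
g = 252 / 9 = 28 px.

28 px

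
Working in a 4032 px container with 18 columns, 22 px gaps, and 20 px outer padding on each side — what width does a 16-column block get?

Subtract both margins: 4032 − 2·20 = 3992 px.
3992 − 17·22 = 3618; ÷18 gives c = 201 px.
Span of 16: 16·201 + 15·22 = 3216 + 330 = 3546 px.

3546 px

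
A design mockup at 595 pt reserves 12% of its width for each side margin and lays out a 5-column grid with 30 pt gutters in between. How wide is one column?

66.44 pt

Each margin = 12% of 595 = 71.4 pt; content = 595 − 2·71.4 = 452.2 pt.
452.2 − 4·30 = 332.2; ÷5 gives c = 66.44 pt.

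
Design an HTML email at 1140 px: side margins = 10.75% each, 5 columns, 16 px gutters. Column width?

1140 × (1 − 2·10.75%) = 1140 × 78.5% = 894.9 px for the columns.
5c + 4·16 = 894.9 → 5c = 830.9 → c = 166.18 px.

166.18 px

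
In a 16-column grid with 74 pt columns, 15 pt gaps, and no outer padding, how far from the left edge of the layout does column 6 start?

No margin, so column 6 starts at 5·(column + gutter) = 5·89 = 445 pt.

445 pt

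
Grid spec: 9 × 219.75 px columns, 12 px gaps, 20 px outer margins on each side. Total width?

2113.75 px

Adding margins, columns and gutters: 40 + 1977.75 + 96 = 2113.75 px.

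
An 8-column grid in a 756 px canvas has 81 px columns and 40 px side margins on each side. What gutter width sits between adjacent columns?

4 px

Subtract both margins: 756 − 2·40 = 676 px.
8 columns take 8·81 = 648 px; remaining 28 splits into 7 gutters.
g = 28 / 7 = 4 px.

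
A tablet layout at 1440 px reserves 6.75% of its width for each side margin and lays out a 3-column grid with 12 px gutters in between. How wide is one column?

1440 × (1 − 2·6.75%) = 1440 × 86.5% = 1245.6 px for the columns.
3 columns + 2 gutters: 3c + 2·12 = 1245.6.
3c = 1245.6 − 24 = 1221.6, so c = 407.2 px.

407.2 px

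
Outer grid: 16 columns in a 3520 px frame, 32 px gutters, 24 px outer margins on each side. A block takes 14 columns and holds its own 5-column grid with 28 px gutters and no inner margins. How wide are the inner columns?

584.4 px

Inside the margins: 3520 − 48 = 3472 px.
16c + 15·32 = 3472 → 16c = 2992 → c = 187 px.
14 columns plus 13 gutters: 2618 + 416 = 3034 px.
5 columns + 4 gutters: 5d + 4·28 = 3034.
5d = 3034 − 112 = 2922, so d = 584.4 px.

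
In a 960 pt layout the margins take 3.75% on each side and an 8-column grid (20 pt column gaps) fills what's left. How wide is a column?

Margins: 3.75% × 960 = 36 pt each, so content = 960 − 72 = 888 pt.
8c + 7·20 = 888 → 8c = 748 → c = 93.5 pt.

93.5 pt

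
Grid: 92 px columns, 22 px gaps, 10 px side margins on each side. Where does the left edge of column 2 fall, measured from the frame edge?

Column 2 starts at margin + 1·(column + gutter) = 10 + 1·114 = 124 px.

124 px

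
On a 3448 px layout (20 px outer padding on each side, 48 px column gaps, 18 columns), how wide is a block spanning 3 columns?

Take off 40 px of margins, leaving 3408 px.
Subtracting 17 column gaps of 48 leaves 2592 for 18 columns, so c = 144 px.
3-column span = 3·144 + 2·48 = 528 px.

528 px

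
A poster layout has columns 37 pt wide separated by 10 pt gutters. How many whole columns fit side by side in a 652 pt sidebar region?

14 columns: 14·37 + 13·10 = 648 pt ≤ 652.
15 columns: 695 pt > 652. So 14.

14 columns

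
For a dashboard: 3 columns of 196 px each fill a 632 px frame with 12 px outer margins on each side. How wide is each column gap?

10 px

Content width = 632 − 2·12 = 608 px.
3·196 + 2g = 608 → 2g = 20 → g = 10 px.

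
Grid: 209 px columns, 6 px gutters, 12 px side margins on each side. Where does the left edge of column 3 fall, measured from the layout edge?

Before column 3: the margin + 2 columns + 2 gutters.
Offset = 12 + 2·(209 + 6) = 12 + 430 = 442 px.

442 px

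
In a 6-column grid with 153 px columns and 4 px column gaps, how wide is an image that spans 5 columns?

781 px

5 columns plus 4 column gaps: 765 + 16 = 781 px.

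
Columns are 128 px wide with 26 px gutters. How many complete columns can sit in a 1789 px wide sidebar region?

11 columns

Each extra column adds 128 + 26 = 154 px.
(1789 + 26) / 154 = 11.79, so 11 columns fit.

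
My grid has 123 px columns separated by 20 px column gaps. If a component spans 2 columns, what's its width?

2-column span = 2·123 + 1·20 = 266 px.

266 px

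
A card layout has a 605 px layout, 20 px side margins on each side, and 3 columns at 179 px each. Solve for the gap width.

14 px

Subtract both margins: 605 − 2·20 = 565 px.
Columns use 537 px, leaving 28 px across 2 gaps = 14 px each.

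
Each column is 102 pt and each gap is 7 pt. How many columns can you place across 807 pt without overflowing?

7 columns

7 columns: 7·102 + 6·7 = 756 pt ≤ 807.
8 columns: 865 pt > 807. So 7.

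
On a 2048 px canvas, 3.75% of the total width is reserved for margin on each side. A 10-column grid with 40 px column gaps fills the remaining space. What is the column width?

153.44 px

Margins: 3.75% × 2048 = 76.8 px each, so content = 2048 − 153.6 = 1894.4 px.
1894.4 − 9·40 = 1534.4; ÷10 gives c = 153.44 px.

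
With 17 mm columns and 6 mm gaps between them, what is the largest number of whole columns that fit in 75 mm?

Each extra column adds 17 + 6 = 23 mm.
(75 + 6) / 23 = 3.52, so 3 columns fit.

3 columns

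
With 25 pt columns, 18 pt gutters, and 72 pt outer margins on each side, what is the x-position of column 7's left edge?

330 pt

Before column 7: the margin + 6 columns + 6 gutters.
Offset = 72 + 6·(25 + 18) = 72 + 258 = 330 pt.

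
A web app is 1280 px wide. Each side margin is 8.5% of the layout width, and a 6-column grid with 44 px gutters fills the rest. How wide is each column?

1280 × (1 − 2·8.5%) = 1280 × 83% = 1062.4 px for the columns.
6c + 5·44 = 1062.4 → 6c = 842.4 → c = 140.4 px.

140.4 px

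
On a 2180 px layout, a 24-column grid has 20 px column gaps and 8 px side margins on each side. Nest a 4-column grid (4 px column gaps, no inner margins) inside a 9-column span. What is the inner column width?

196.75 px

Take off 16 px of margins, leaving 2164 px.
24 columns + 23 column gaps: 24c + 23·20 = 2164.
24c = 2164 − 460 = 1704, so c = 71 px.
9-column span = 9·71 + 8·20 = 799 px.
799 − 3·4 = 787; ÷4 gives d = 196.75 px.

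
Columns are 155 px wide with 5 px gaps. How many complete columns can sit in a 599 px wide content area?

3 columns

3 columns: 3·155 + 2·5 = 475 px ≤ 599.
4 columns: 635 px > 599. So 3.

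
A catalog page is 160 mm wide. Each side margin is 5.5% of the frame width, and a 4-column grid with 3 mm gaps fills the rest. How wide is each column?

Each margin = 5.5% of 160 = 8.8 mm; content = 160 − 2·8.8 = 142.4 mm.
4c + 3·3 = 142.4 → 4c = 133.4 → c = 33.35 mm.

33.35 mm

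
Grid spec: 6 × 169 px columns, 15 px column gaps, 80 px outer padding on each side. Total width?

1249 px

Layout = 2·80 + 6·169 + 5·15 = 160 + 1014 + 75 = 1249 px.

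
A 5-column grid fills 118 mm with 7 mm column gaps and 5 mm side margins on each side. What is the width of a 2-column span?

Inside the margins: 118 − 10 = 108 mm.
5 columns + 4 column gaps: 5c + 4·7 = 108.
5c = 108 − 28 = 80, so c = 16 mm.
2 columns plus 1 column gap: 32 + 7 = 39 mm.

39 mm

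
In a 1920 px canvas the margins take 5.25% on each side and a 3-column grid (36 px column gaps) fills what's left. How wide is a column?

548.8 px

Margins: 5.25% × 1920 = 100.8 px each, so content = 1920 − 201.6 = 1718.4 px.
1718.4 − 2·36 = 1646.4; ÷3 gives c = 548.8 px.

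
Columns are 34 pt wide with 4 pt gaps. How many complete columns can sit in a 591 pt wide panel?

Each extra column adds 34 + 4 = 38 pt.
(591 + 4) / 38 = 15.66, so 15 columns fit.

15 columns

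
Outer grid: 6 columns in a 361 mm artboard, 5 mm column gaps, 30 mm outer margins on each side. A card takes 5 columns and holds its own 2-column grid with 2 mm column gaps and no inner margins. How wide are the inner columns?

Outer content = 361 − 2·30 = 301 mm.
6c + 5·5 = 301 → 6c = 276 → c = 46 mm.
5-column span = 5·46 + 4·5 = 250 mm.
Subtracting 1 column gap of 2 leaves 248 for 2 columns, so d = 124 mm.

124 mm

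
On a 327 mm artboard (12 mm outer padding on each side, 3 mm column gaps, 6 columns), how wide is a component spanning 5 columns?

Content width = 327 − 2·12 = 303 mm.
303 − 5·3 = 288; ÷6 gives c = 48 mm.
Span of 5: 5·48 + 4·3 = 240 + 12 = 252 mm.

252 mm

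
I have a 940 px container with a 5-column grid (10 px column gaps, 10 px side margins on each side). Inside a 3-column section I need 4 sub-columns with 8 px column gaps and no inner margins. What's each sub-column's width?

131 px

Inside the margins: 940 − 20 = 920 px.
5c + 4·10 = 920 → 5c = 880 → c = 176 px.
Span of 3: 3·176 + 2·10 = 528 + 20 = 548 px.
548 − 3·8 = 524; ÷4 gives d = 131 px.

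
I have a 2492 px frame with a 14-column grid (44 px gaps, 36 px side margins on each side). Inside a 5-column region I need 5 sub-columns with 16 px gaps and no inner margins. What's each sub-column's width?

Subtract both margins: 2492 − 2·36 = 2420 px.
14c + 13·44 = 2420 → 14c = 1848 → c = 132 px.
5 columns plus 4 gaps: 660 + 176 = 836 px.
5d + 4·16 = 836 → 5d = 772 → d = 154.4 px.

154.4 px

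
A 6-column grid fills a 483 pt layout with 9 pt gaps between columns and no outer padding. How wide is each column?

73 pt

6 columns + 5 gaps: 6c + 5·9 = 483.
6c = 483 − 45 = 438, so c = 73 pt.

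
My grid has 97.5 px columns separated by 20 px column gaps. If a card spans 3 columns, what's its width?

Span of 3: 3·97.5 + 2·20 = 292.5 + 40 = 332.5 px.

332.5 px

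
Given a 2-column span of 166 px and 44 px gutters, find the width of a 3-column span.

2 columns + 1 gutter: 2c + 1·44 = 166.
2c = 166 − 44 = 122, so c = 61 px.
Span of 3: 3·61 + 2·44 = 183 + 88 = 271 px.

271 px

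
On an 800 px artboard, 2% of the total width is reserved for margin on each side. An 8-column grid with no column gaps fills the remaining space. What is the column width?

96 px

Margins: 2% × 800 = 16 px each, so content = 800 − 32 = 768 px.
8c = 768 → c = 96 px.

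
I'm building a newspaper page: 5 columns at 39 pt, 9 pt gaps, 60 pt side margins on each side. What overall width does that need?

351 pt

Artboard = 2·60 + 5·39 + 4·9 = 120 + 195 + 36 = 351 pt.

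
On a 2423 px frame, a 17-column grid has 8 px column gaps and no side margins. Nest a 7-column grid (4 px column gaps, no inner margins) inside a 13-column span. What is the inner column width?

Subtracting 16 column gaps of 8 leaves 2295 for 17 columns, so c = 135 px.
13-column span = 13·135 + 12·8 = 1851 px.
7d + 6·4 = 1851 → 7d = 1827 → d = 261 px.

261 px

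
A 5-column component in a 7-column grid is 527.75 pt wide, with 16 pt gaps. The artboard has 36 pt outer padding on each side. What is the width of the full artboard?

817.25 pt

5 columns + 4 gaps: 5c + 4·16 = 527.75.
5c = 527.75 − 64 = 463.75, so c = 92.75 pt.
Adding margins, columns and gutters: 72 + 649.25 + 96 = 817.25 pt.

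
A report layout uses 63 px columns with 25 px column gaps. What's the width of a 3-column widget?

239 px

3 columns plus 2 column gaps: 189 + 50 = 239 px.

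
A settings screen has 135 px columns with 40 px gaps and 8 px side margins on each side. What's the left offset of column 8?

1233 px

Each column+gutter stride is 175 px; 7 of them past the 8 px margin is 8 + 1225 = 1233 px.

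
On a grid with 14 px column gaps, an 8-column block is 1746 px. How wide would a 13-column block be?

1746 − 7·14 = 1648; ÷8 gives c = 206 px.
Span of 13: 13·206 + 12·14 = 2678 + 168 = 2846 px.

2846 px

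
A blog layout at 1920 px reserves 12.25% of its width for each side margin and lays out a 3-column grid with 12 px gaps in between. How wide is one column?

Margins: 12.25% × 1920 = 235.2 px each, so content = 1920 − 470.4 = 1449.6 px.
Subtracting 2 gaps of 12 leaves 1425.6 for 3 columns, so c = 475.2 px.

475.2 px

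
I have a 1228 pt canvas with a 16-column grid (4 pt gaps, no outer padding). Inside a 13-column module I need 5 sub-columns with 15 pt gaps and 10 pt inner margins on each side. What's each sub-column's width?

16 columns + 15 gaps: 16c + 15·4 = 1228.
16c = 1228 − 60 = 1168, so c = 73 pt.
Span of 13: 13·73 + 12·4 = 949 + 48 = 997 pt.
Inner content = 997 − 2·10 = 977 pt.
5 columns + 4 gaps: 5d + 4·15 = 977.
5d = 977 − 60 = 917, so d = 183.4 pt.

183.4 pt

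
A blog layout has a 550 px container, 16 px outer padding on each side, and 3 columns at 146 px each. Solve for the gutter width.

Subtract both margins: 550 − 2·16 = 518 px.
3·146 + 2g = 518 → 2g = 80 → g = 40 px.

40 px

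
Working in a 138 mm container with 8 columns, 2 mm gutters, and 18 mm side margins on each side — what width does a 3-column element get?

37 mm

Inside the margins: 138 − 36 = 102 mm.
102 − 7·2 = 88; ÷8 gives c = 11 mm.
3-column span = 3·11 + 2·2 = 37 mm.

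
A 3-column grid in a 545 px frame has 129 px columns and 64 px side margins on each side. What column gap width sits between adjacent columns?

15 px

Take off 128 px of margins, leaving 417 px.
Columns use 387 px, leaving 30 px across 2 column gaps = 15 px each.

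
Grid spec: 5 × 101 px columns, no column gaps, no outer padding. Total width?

Total width: 5·101 = 505 px.

505 px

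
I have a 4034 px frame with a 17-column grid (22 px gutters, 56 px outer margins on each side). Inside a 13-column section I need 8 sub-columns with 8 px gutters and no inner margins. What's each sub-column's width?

367.25 px

Outer content = 4034 − 2·56 = 3922 px.
17 columns + 16 gutters: 17c + 16·22 = 3922.
17c = 3922 − 352 = 3570, so c = 210 px.
13 columns plus 12 gutters: 2730 + 264 = 2994 px.
8 columns + 7 gutters: 8d + 7·8 = 2994.
8d = 2994 − 56 = 2938, so d = 367.25 px.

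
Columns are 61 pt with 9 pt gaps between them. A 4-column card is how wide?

4 columns plus 3 gaps: 244 + 27 = 271 pt.

271 pt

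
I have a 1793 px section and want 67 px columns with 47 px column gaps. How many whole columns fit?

16 columns

k columns need k·67 + (k−1)·47 = k·114 − 47.
k·114 − 47 ≤ 1793 → k ≤ 1840 / 114 ≈ 16.14, so k = 16.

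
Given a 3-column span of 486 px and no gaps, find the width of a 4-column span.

648 px

3c = 486 → c = 162 px.
4-column span = 4·162 = 648 px.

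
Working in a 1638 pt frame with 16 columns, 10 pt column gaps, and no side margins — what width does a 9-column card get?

16c + 15·10 = 1638 → 16c = 1488 → c = 93 pt.
9-column span = 9·93 + 8·10 = 917 pt.

917 pt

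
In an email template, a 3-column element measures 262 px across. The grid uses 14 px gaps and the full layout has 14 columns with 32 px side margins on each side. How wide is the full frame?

3c + 2·14 = 262 → 3c = 234 → c = 78 px.
Adding margins, columns and gutters: 64 + 1092 + 182 = 1338 px.

1338 px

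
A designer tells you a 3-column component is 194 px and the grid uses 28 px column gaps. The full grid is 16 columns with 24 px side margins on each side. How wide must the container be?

194 − 2·28 = 138; ÷3 gives c = 46 px.
Container = 2·24 + 16·46 + 15·28 = 48 + 736 + 420 = 1204 px.

1204 px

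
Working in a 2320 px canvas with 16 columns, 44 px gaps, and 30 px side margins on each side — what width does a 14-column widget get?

1972 px

Inside the margins: 2320 − 60 = 2260 px.
2260 − 15·44 = 1600; ÷16 gives c = 100 px.
14 columns plus 13 gaps: 1400 + 572 = 1972 px.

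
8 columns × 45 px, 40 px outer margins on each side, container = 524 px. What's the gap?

Take off 80 px of margins, leaving 444 px.
8 columns take 8·45 = 360 px; remaining 84 splits into 7 gaps.
g = 84 / 7 = 12 px.

12 px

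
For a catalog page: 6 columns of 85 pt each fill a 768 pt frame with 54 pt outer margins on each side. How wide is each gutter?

30 pt

Inside the margins: 768 − 108 = 660 pt.
6·85 + 5g = 660 → 5g = 150 → g = 30 pt.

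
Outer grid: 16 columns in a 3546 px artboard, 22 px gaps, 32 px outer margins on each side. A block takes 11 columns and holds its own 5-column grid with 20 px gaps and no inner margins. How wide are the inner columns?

461.4 px

Outer content = 3546 − 2·32 = 3482 px.
3482 − 15·22 = 3152; ÷16 gives c = 197 px.
11-column span = 11·197 + 10·22 = 2387 px.
Subtracting 4 gaps of 20 leaves 2307 for 5 columns, so d = 461.4 px.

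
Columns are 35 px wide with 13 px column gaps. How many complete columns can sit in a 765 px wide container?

16 columns: 16·35 + 15·13 = 755 px ≤ 765.
17 columns: 803 px > 765. So 16.

16 columns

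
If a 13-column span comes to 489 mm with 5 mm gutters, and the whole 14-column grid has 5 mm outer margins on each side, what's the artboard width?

13 columns + 12 gutters: 13c + 12·5 = 489.
13c = 489 − 60 = 429, so c = 33 mm.
Adding margins, columns and gutters: 10 + 462 + 65 = 537 mm.

537 mm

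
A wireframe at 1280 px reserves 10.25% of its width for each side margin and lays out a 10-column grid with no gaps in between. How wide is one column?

101.76 px

Margins: 10.25% × 1280 = 131.2 px each, so content = 1280 − 262.4 = 1017.6 px.
With no gaps, each column is 1017.6/10 = 101.76 px.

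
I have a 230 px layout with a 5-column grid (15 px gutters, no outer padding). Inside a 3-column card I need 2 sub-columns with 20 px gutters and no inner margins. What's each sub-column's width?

56 px

5c + 4·15 = 230 → 5c = 170 → c = 34 px.
3 columns plus 2 gutters: 102 + 30 = 132 px.
2d + 1·20 = 132 → 2d = 112 → d = 56 px.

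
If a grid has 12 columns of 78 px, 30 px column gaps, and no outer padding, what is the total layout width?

Total width: 12·78 + 11·30 = 1266 px.

1266 px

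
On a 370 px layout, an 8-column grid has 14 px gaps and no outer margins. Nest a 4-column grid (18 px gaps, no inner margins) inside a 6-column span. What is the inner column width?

8c + 7·14 = 370 → 8c = 272 → c = 34 px.
6 columns plus 5 gaps: 204 + 70 = 274 px.
4 columns + 3 gaps: 4d + 3·18 = 274.
4d = 274 − 54 = 220, so d = 55 px.

55 px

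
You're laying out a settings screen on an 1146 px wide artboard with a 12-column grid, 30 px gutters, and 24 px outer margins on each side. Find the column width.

64 px

Subtract both margins: 1146 − 2·24 = 1098 px.
Subtracting 11 gutters of 30 leaves 768 for 12 columns, so c = 64 px.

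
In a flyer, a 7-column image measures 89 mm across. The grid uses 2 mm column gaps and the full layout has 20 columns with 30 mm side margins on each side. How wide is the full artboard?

7c + 6·2 = 89 → 7c = 77 → c = 11 mm.
Total width: 2·30 + 20·11 + 19·2 = 318 mm.

318 mm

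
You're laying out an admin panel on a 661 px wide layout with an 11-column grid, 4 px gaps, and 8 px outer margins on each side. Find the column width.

55 px

Content width = 661 − 2·8 = 645 px.
Subtracting 10 gaps of 4 leaves 605 for 11 columns, so c = 55 px.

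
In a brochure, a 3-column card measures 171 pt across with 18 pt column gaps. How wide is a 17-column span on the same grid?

1053 pt

3 columns + 2 column gaps: 3c + 2·18 = 171.
3c = 171 − 36 = 135, so c = 45 pt.
17-column span = 17·45 + 16·18 = 1053 pt.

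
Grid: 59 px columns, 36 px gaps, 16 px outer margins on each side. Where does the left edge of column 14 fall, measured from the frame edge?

Column 14 starts at margin + 13·(column + gutter) = 16 + 13·95 = 1251 px.

1251 px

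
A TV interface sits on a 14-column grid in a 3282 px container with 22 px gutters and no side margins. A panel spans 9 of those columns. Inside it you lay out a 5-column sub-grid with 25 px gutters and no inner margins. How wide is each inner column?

Subtracting 13 gutters of 22 leaves 2996 for 14 columns, so c = 214 px.
9-column span = 9·214 + 8·22 = 2102 px.
Subtracting 4 gutters of 25 leaves 2002 for 5 columns, so d = 400.4 px.

400.4 px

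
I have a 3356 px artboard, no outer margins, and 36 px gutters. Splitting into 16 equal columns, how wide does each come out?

176 px

3356 − 15·36 = 2816; ÷16 gives c = 176 px.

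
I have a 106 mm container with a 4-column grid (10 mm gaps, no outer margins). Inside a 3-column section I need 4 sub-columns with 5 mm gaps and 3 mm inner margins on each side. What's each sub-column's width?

106 − 3·10 = 76; ÷4 gives c = 19 mm.
3-column span = 3·19 + 2·10 = 77 mm.
Inner content = 77 − 2·3 = 71 mm.
71 − 3·5 = 56; ÷4 gives d = 14 mm.

14 mm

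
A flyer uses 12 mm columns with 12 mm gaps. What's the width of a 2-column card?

2-column span = 2·12 + 1·12 = 36 mm.

36 mm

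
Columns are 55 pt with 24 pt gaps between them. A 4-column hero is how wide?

292 pt

Span of 4: 4·55 + 3·24 = 220 + 72 = 292 pt.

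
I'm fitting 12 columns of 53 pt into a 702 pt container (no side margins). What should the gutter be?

12·53 + 11g = 702 → 11g = 66 → g = 6 pt.

6 pt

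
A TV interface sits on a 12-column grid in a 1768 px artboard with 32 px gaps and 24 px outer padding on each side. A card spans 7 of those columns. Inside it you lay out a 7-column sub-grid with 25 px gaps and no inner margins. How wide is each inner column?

Outer content = 1768 − 2·24 = 1720 px.
12c + 11·32 = 1720 → 12c = 1368 → c = 114 px.
Span of 7: 7·114 + 6·32 = 798 + 192 = 990 px.
Subtracting 6 gaps of 25 leaves 840 for 7 columns, so d = 120 px.

120 px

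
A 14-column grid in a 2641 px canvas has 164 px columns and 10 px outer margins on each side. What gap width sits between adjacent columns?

Subtract both margins: 2641 − 2·10 = 2621 px.
Columns use 2296 px, leaving 325 px across 13 gaps = 25 px each.

25 px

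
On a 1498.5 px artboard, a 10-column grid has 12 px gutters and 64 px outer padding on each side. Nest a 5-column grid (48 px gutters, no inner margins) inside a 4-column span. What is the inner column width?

Outer content = 1498.5 − 2·64 = 1370.5 px.
Subtracting 9 gutters of 12 leaves 1262.5 for 10 columns, so c = 126.25 px.
4-column span = 4·126.25 + 3·12 = 541 px.
Subtracting 4 gutters of 48 leaves 349 for 5 columns, so d = 69.8 px.

69.8 px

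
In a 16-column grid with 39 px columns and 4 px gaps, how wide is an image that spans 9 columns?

383 px

9-column span = 9·39 + 8·4 = 383 px.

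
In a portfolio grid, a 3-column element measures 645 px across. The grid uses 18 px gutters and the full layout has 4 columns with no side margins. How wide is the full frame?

866 px

3c + 2·18 = 645 → 3c = 609 → c = 203 px.
Total width: 4·203 + 3·18 = 866 px.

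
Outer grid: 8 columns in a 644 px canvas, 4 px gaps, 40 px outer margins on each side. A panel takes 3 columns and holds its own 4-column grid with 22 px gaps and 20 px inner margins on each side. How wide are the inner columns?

Subtract both margins: 644 − 2·40 = 564 px.
8 columns + 7 gaps: 8c + 7·4 = 564.
8c = 564 − 28 = 536, so c = 67 px.
3-column span = 3·67 + 2·4 = 209 px.
Inner content = 209 − 2·20 = 169 px.
Subtracting 3 gaps of 22 leaves 103 for 4 columns, so d = 25.75 px.

25.75 px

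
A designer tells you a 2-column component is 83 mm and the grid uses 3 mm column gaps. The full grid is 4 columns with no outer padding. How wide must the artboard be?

83 − 1·3 = 80; ÷2 gives c = 40 mm.
Summing: 160 + 9 = 169 mm.

169 mm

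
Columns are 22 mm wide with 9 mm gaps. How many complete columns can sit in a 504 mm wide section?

k columns need k·22 + (k−1)·9 = k·31 − 9.
k·31 − 9 ≤ 504 → k ≤ 513 / 31 ≈ 16.55, so k = 16.

16 columns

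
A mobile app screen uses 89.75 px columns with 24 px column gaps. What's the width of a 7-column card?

772.25 px

7-column span = 7·89.75 + 6·24 = 772.25 px.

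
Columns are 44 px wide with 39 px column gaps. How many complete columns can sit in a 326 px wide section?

4 columns

Each extra column adds 44 + 39 = 83 px.
(326 + 39) / 83 = 4.40, so 4 columns fit.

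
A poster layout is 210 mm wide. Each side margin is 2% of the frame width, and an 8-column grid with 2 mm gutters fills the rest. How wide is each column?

23.45 mm

Margins: 2% × 210 = 4.2 mm each, so content = 210 − 8.4 = 201.6 mm.
201.6 − 7·2 = 187.6; ÷8 gives c = 23.45 mm.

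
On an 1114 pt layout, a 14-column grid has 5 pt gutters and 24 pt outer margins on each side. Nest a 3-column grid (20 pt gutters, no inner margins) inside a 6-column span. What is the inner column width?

138 pt

Subtract both margins: 1114 − 2·24 = 1066 pt.
14c + 13·5 = 1066 → 14c = 1001 → c = 71.5 pt.
6 columns plus 5 gutters: 429 + 25 = 454 pt.
Subtracting 2 gutters of 20 leaves 414 for 3 columns, so d = 138 pt.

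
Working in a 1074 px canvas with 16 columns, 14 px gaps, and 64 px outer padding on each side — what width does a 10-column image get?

Inside the margins: 1074 − 128 = 946 px.
16 columns + 15 gaps: 16c + 15·14 = 946.
16c = 946 − 210 = 736, so c = 46 px.
10-column span = 10·46 + 9·14 = 586 px.

586 px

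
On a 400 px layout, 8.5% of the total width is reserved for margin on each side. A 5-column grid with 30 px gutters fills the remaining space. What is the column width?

400 × (1 − 2·8.5%) = 400 × 83% = 332 px for the columns.
332 − 4·30 = 212; ÷5 gives c = 42.4 px.

42.4 px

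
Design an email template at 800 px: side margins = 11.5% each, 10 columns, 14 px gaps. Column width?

800 × (1 − 2·11.5%) = 800 × 77% = 616 px for the columns.
Subtracting 9 gaps of 14 leaves 490 for 10 columns, so c = 49 px.

49 px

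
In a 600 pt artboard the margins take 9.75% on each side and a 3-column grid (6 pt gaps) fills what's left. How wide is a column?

600 × (1 − 2·9.75%) = 600 × 80.5% = 483 pt for the columns.
3c + 2·6 = 483 → 3c = 471 → c = 157 pt.

157 pt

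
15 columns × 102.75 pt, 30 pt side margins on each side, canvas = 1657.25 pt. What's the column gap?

4 pt

Content width = 1657.25 − 2·30 = 1597.25 pt.
15·102.75 + 14g = 1597.25 → 14g = 56 → g = 4 pt.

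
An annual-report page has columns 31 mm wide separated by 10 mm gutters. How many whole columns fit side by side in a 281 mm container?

7 columns

k columns need k·31 + (k−1)·10 = k·41 − 10.
k·41 − 10 ≤ 281 → k ≤ 291 / 41 ≈ 7.10, so k = 7.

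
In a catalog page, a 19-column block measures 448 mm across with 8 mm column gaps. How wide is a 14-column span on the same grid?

328 mm

448 − 18·8 = 304; ÷19 gives c = 16 mm.
14 columns plus 13 column gaps: 224 + 104 = 328 mm.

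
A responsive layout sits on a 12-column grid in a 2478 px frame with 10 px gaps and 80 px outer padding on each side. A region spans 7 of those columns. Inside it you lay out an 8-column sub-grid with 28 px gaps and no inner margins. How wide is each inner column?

144 px

Outer content = 2478 − 2·80 = 2318 px.
12c + 11·10 = 2318 → 12c = 2208 → c = 184 px.
7-column span = 7·184 + 6·10 = 1348 px.
8 columns + 7 gaps: 8d + 7·28 = 1348.
8d = 1348 − 196 = 1152, so d = 144 px.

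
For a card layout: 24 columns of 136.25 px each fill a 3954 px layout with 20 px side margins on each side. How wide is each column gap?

28 px

Inside the margins: 3954 − 40 = 3914 px.
Columns use 3270 px, leaving 644 px across 23 column gaps = 28 px each.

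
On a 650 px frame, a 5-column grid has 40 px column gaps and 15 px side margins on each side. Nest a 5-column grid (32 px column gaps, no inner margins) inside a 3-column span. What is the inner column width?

Subtract both margins: 650 − 2·15 = 620 px.
620 − 4·40 = 460; ÷5 gives c = 92 px.
Span of 3: 3·92 + 2·40 = 276 + 80 = 356 px.
Subtracting 4 column gaps of 32 leaves 228 for 5 columns, so d = 45.6 px.

45.6 px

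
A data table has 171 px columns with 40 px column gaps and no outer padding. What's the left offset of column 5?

Each column+gutter stride is 211 px; with no margin, 4 of them is 844 px.

844 px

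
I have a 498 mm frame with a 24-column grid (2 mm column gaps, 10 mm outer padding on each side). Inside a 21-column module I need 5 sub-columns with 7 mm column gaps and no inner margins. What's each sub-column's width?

78 mm

Inside the margins: 498 − 20 = 478 mm.
24c + 23·2 = 478 → 24c = 432 → c = 18 mm.
21 columns plus 20 column gaps: 378 + 40 = 418 mm.
5d + 4·7 = 418 → 5d = 390 → d = 78 mm.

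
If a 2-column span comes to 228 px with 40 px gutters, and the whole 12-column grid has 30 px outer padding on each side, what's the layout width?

2c + 1·40 = 228 → 2c = 188 → c = 94 px.
Total width: 2·30 + 12·94 + 11·40 = 1628 px.

1628 px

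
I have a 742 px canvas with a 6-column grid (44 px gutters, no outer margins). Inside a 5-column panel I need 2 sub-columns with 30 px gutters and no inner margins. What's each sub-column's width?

6c + 5·44 = 742 → 6c = 522 → c = 87 px.
5 columns plus 4 gutters: 435 + 176 = 611 px.
2 columns + 1 gutter: 2d + 1·30 = 611.
2d = 611 − 30 = 581, so d = 290.5 px.

290.5 px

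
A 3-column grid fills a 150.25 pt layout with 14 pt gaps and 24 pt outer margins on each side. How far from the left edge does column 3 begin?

Subtract both margins: 150.25 − 2·24 = 102.25 pt.
Subtracting 2 gaps of 14 leaves 74.25 for 3 columns, so c = 24.75 pt.
Column 3 starts at margin + 2·(column + gutter) = 24 + 2·38.75 = 101.5 pt.

101.5 pt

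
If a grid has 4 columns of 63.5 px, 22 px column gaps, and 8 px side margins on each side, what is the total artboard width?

336 px

Total width: 2·8 + 4·63.5 + 3·22 = 336 px.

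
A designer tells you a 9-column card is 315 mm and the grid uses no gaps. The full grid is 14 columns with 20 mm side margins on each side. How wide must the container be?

530 mm

With no gaps, each column is 315/9 = 35 mm.
Summing: 40 + 490 = 530 mm.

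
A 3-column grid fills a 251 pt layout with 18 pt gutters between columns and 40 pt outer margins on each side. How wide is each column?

Content width = 251 − 2·40 = 171 pt.
3c + 2·18 = 171 → 3c = 135 → c = 45 pt.

45 pt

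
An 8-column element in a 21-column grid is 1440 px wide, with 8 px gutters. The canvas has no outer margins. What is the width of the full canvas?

8 columns + 7 gutters: 8c + 7·8 = 1440.
8c = 1440 − 56 = 1384, so c = 173 px.
Total width: 21·173 + 20·8 = 3793 px.

3793 px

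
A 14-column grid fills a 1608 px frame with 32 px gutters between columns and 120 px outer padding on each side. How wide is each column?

Content width = 1608 − 2·120 = 1368 px.
1368 − 13·32 = 952; ÷14 gives c = 68 px.

68 px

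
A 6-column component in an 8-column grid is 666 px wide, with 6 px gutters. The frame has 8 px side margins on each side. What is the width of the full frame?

6 columns + 5 gutters: 6c + 5·6 = 666.
6c = 666 − 30 = 636, so c = 106 px.
Total width: 2·8 + 8·106 + 7·6 = 906 px.

906 px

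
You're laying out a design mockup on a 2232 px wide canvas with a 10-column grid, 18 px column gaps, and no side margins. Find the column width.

10c + 9·18 = 2232 → 10c = 2070 → c = 207 px.

207 px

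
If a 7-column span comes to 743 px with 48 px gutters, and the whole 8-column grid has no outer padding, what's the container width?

743 − 6·48 = 455; ÷7 gives c = 65 px.
Total width: 8·65 + 7·48 = 856 px.

856 px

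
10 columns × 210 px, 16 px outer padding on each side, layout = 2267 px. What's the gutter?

15 px

Subtract both margins: 2267 − 2·16 = 2235 px.
10 columns take 10·210 = 2100 px; remaining 135 splits into 9 gutters.
g = 135 / 9 = 15 px.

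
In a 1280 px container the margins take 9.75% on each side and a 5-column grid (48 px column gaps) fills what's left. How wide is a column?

Margins: 9.75% × 1280 = 124.8 px each, so content = 1280 − 249.6 = 1030.4 px.
1030.4 − 4·48 = 838.4; ÷5 gives c = 167.68 px.

167.68 px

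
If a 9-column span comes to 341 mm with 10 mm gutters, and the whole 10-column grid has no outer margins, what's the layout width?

380 mm

9 columns + 8 gutters: 9c + 8·10 = 341.
9c = 341 − 80 = 261, so c = 29 mm.
Total width: 10·29 + 9·10 = 380 mm.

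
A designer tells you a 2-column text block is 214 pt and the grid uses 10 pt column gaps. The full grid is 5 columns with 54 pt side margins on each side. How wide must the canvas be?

658 pt

214 − 1·10 = 204; ÷2 gives c = 102 pt.
Total width: 2·54 + 5·102 + 4·10 = 658 pt.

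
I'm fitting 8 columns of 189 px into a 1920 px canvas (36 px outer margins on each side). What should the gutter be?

Content width = 1920 − 2·36 = 1848 px.
8 columns take 8·189 = 1512 px; remaining 336 splits into 7 gutters.
g = 336 / 7 = 48 px.

48 px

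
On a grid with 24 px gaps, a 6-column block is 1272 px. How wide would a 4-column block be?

840 px

6 columns + 5 gaps: 6c + 5·24 = 1272.
6c = 1272 − 120 = 1152, so c = 192 px.
4 columns plus 3 gaps: 768 + 72 = 840 px.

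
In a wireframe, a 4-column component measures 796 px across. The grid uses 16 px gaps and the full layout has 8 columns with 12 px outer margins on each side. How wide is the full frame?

1632 px

Subtracting 3 gaps of 16 leaves 748 for 4 columns, so c = 187 px.
Frame = 2·12 + 8·187 + 7·16 = 24 + 1496 + 112 = 1632 px.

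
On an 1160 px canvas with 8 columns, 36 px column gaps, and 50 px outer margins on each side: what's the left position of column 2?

187 px

Inside the margins: 1160 − 100 = 1060 px.
Subtracting 7 column gaps of 36 leaves 808 for 8 columns, so c = 101 px.
Column 2 starts at margin + 1·(column + gutter) = 50 + 1·137 = 187 px.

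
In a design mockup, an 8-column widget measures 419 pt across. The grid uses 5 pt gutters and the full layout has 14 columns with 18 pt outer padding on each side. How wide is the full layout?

8 columns + 7 gutters: 8c + 7·5 = 419.
8c = 419 − 35 = 384, so c = 48 pt.
Layout = 2·18 + 14·48 + 13·5 = 36 + 672 + 65 = 773 pt.

773 pt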